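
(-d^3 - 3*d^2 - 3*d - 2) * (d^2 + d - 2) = -d^5 - 4*d^4 - 4*d^3 + d^2 + 4*d + 4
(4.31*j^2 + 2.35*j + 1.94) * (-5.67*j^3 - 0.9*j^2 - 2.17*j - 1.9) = -24.4377*j^5 - 17.2035*j^4 - 22.4675*j^3 - 15.0345*j^2 - 8.6748*j - 3.686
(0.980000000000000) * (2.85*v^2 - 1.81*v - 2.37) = 2.793*v^2 - 1.7738*v - 2.3226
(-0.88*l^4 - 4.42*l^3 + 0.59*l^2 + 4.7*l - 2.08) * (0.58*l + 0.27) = -0.5104*l^5 - 2.8012*l^4 - 0.8512*l^3 + 2.8853*l^2 + 0.0626000000000002*l - 0.5616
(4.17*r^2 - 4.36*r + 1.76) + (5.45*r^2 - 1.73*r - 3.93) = 9.62*r^2 - 6.09*r - 2.17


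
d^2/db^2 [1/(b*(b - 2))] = 2*(b^2 + b*(b - 2) + (b - 2)^2)/(b^3*(b - 2)^3)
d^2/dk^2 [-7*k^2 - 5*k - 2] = -14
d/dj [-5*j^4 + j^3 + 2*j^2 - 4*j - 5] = -20*j^3 + 3*j^2 + 4*j - 4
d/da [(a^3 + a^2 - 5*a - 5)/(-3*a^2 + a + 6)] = (-3*a^4 + 2*a^3 + 4*a^2 - 18*a - 25)/(9*a^4 - 6*a^3 - 35*a^2 + 12*a + 36)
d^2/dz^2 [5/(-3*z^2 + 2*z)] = 10*(3*z*(3*z - 2) - 4*(3*z - 1)^2)/(z^3*(3*z - 2)^3)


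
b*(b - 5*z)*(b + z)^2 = b^4 - 3*b^3*z - 9*b^2*z^2 - 5*b*z^3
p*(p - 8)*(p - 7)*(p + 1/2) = p^4 - 29*p^3/2 + 97*p^2/2 + 28*p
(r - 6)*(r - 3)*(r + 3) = r^3 - 6*r^2 - 9*r + 54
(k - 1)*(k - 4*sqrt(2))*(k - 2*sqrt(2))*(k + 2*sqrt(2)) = k^4 - 4*sqrt(2)*k^3 - k^3 - 8*k^2 + 4*sqrt(2)*k^2 + 8*k + 32*sqrt(2)*k - 32*sqrt(2)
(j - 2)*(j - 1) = j^2 - 3*j + 2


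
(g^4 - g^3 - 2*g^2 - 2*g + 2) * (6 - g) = -g^5 + 7*g^4 - 4*g^3 - 10*g^2 - 14*g + 12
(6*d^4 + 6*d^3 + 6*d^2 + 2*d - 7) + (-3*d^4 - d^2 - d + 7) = 3*d^4 + 6*d^3 + 5*d^2 + d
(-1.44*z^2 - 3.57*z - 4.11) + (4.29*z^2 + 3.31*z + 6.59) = 2.85*z^2 - 0.26*z + 2.48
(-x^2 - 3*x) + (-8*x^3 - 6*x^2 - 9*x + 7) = -8*x^3 - 7*x^2 - 12*x + 7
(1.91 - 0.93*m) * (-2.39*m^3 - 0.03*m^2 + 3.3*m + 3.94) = 2.2227*m^4 - 4.537*m^3 - 3.1263*m^2 + 2.6388*m + 7.5254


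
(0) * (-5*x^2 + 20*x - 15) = 0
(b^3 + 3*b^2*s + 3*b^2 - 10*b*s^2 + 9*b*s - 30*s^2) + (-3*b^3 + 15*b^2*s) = -2*b^3 + 18*b^2*s + 3*b^2 - 10*b*s^2 + 9*b*s - 30*s^2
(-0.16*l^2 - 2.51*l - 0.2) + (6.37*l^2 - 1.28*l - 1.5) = 6.21*l^2 - 3.79*l - 1.7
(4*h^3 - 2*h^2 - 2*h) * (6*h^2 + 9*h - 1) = 24*h^5 + 24*h^4 - 34*h^3 - 16*h^2 + 2*h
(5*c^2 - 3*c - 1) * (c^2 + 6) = 5*c^4 - 3*c^3 + 29*c^2 - 18*c - 6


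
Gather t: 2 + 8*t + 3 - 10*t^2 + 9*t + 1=-10*t^2 + 17*t + 6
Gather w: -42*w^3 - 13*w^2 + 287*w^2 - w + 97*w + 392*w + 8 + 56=-42*w^3 + 274*w^2 + 488*w + 64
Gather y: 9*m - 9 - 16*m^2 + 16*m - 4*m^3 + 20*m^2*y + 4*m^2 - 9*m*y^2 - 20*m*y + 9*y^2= -4*m^3 - 12*m^2 + 25*m + y^2*(9 - 9*m) + y*(20*m^2 - 20*m) - 9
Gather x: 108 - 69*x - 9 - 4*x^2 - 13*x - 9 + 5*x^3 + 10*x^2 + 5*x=5*x^3 + 6*x^2 - 77*x + 90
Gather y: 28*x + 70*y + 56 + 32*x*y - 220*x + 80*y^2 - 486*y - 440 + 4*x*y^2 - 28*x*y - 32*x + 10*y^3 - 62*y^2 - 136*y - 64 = -224*x + 10*y^3 + y^2*(4*x + 18) + y*(4*x - 552) - 448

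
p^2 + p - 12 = (p - 3)*(p + 4)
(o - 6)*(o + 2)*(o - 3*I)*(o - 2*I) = o^4 - 4*o^3 - 5*I*o^3 - 18*o^2 + 20*I*o^2 + 24*o + 60*I*o + 72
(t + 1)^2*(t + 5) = t^3 + 7*t^2 + 11*t + 5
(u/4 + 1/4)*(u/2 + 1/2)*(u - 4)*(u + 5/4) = u^4/8 - 3*u^3/32 - 19*u^2/16 - 51*u/32 - 5/8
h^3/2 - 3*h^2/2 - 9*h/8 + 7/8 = (h/2 + 1/2)*(h - 7/2)*(h - 1/2)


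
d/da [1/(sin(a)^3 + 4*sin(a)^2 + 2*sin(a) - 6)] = (-8*sin(a) + 3*cos(a)^2 - 5)*cos(a)/(sin(a)^3 + 4*sin(a)^2 + 2*sin(a) - 6)^2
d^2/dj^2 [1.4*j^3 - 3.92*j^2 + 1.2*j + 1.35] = 8.4*j - 7.84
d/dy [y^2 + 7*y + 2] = 2*y + 7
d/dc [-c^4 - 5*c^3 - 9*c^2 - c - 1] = -4*c^3 - 15*c^2 - 18*c - 1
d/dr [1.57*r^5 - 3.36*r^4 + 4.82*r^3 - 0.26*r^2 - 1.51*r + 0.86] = 7.85*r^4 - 13.44*r^3 + 14.46*r^2 - 0.52*r - 1.51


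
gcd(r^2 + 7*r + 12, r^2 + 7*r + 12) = r^2 + 7*r + 12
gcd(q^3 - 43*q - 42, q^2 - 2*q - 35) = q - 7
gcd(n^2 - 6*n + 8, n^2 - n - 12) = n - 4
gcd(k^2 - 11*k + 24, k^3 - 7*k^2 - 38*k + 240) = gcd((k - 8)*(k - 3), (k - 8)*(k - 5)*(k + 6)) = k - 8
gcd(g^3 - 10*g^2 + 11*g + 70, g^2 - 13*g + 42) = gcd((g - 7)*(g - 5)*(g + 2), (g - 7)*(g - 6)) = g - 7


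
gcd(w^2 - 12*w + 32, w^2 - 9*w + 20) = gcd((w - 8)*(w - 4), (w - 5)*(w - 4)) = w - 4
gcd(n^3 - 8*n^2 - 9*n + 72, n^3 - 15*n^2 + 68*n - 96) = n^2 - 11*n + 24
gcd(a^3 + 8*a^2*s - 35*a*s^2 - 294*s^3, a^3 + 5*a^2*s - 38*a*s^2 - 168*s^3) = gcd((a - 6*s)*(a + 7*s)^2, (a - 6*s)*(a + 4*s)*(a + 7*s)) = -a^2 - a*s + 42*s^2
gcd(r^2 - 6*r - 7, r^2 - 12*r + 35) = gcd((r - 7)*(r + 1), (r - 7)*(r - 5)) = r - 7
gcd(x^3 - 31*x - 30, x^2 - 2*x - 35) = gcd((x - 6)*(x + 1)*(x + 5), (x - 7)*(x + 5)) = x + 5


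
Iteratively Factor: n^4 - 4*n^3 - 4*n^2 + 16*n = (n)*(n^3 - 4*n^2 - 4*n + 16) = n*(n - 2)*(n^2 - 2*n - 8) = n*(n - 4)*(n - 2)*(n + 2)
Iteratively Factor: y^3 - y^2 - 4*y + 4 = (y - 1)*(y^2 - 4) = (y - 2)*(y - 1)*(y + 2)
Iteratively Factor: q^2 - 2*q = (q - 2)*(q)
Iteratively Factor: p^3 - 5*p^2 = (p)*(p^2 - 5*p) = p*(p - 5)*(p)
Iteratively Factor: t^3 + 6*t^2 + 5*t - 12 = (t + 4)*(t^2 + 2*t - 3) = (t - 1)*(t + 4)*(t + 3)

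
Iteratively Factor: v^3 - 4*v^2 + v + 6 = (v - 3)*(v^2 - v - 2) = (v - 3)*(v + 1)*(v - 2)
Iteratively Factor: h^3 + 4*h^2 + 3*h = (h + 3)*(h^2 + h) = (h + 1)*(h + 3)*(h)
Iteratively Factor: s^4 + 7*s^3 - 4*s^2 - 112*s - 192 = (s - 4)*(s^3 + 11*s^2 + 40*s + 48) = (s - 4)*(s + 3)*(s^2 + 8*s + 16) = (s - 4)*(s + 3)*(s + 4)*(s + 4)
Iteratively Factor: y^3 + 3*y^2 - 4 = (y - 1)*(y^2 + 4*y + 4) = (y - 1)*(y + 2)*(y + 2)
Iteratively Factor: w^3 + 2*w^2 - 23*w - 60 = (w - 5)*(w^2 + 7*w + 12) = (w - 5)*(w + 4)*(w + 3)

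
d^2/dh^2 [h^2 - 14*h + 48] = 2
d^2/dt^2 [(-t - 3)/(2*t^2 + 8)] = (-4*t^2*(t + 3) + 3*(t + 1)*(t^2 + 4))/(t^2 + 4)^3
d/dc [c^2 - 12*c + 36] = 2*c - 12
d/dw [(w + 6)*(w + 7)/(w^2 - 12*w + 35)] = (-25*w^2 - 14*w + 959)/(w^4 - 24*w^3 + 214*w^2 - 840*w + 1225)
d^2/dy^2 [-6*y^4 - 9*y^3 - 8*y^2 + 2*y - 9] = -72*y^2 - 54*y - 16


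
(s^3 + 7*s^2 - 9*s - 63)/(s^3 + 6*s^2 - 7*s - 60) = (s^2 + 10*s + 21)/(s^2 + 9*s + 20)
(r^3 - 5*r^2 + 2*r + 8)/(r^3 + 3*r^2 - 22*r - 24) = (r - 2)/(r + 6)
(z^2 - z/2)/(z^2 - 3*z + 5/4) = 2*z/(2*z - 5)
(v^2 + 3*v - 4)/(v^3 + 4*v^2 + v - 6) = (v + 4)/(v^2 + 5*v + 6)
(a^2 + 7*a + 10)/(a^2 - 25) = (a + 2)/(a - 5)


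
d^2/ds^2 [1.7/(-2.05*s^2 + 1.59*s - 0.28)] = (14.2885*s^2 - 11.0823*s - 1.7*(4.1*s - 1.59)*(8.2*s - 3.18) + 1.9516)/(2.05*s^2 - 1.59*s + 0.28)^3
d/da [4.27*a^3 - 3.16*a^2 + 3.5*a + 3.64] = 12.81*a^2 - 6.32*a + 3.5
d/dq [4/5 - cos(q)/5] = sin(q)/5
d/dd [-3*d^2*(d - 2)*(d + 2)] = 12*d*(2 - d^2)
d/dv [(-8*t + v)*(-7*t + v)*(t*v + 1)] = 56*t^3 - 30*t^2*v + 3*t*v^2 - 15*t + 2*v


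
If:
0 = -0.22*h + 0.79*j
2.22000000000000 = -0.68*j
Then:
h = -11.72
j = -3.26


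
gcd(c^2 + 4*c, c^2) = c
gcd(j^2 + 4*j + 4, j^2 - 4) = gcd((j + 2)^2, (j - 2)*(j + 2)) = j + 2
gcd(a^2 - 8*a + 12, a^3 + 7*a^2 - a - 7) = 1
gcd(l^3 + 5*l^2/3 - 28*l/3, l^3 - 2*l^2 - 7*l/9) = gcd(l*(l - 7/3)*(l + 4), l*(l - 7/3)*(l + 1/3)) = l^2 - 7*l/3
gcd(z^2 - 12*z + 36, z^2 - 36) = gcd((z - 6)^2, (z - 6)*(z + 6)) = z - 6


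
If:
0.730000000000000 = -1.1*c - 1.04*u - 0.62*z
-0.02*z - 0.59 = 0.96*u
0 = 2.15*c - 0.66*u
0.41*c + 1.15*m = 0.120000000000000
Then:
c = -0.19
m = 0.17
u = -0.62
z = 0.20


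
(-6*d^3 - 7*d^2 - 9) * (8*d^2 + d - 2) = -48*d^5 - 62*d^4 + 5*d^3 - 58*d^2 - 9*d + 18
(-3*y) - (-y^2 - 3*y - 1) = y^2 + 1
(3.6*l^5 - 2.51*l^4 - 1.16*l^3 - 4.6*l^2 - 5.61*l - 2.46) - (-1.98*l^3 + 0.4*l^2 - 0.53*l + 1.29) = 3.6*l^5 - 2.51*l^4 + 0.82*l^3 - 5.0*l^2 - 5.08*l - 3.75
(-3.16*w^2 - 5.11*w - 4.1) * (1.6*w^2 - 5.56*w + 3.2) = -5.056*w^4 + 9.3936*w^3 + 11.7396*w^2 + 6.444*w - 13.12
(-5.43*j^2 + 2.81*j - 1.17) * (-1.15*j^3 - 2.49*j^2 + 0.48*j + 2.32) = 6.2445*j^5 + 10.2892*j^4 - 8.2578*j^3 - 8.3355*j^2 + 5.9576*j - 2.7144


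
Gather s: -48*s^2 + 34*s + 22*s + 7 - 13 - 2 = -48*s^2 + 56*s - 8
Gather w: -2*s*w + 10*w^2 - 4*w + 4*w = -2*s*w + 10*w^2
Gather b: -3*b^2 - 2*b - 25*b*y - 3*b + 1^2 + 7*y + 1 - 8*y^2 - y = -3*b^2 + b*(-25*y - 5) - 8*y^2 + 6*y + 2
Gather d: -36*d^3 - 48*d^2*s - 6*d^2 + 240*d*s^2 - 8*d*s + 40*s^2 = -36*d^3 + d^2*(-48*s - 6) + d*(240*s^2 - 8*s) + 40*s^2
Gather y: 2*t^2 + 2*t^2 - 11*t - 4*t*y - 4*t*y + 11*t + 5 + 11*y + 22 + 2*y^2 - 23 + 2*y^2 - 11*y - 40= 4*t^2 - 8*t*y + 4*y^2 - 36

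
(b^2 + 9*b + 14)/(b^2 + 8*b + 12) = (b + 7)/(b + 6)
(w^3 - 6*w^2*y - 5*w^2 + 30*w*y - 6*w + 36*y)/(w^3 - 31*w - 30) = (w - 6*y)/(w + 5)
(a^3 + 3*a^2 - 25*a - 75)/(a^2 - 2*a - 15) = a + 5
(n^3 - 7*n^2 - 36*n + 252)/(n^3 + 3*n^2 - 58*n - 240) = (n^2 - 13*n + 42)/(n^2 - 3*n - 40)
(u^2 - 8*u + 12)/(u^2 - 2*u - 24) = (u - 2)/(u + 4)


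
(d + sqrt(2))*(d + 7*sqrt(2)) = d^2 + 8*sqrt(2)*d + 14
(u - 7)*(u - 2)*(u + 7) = u^3 - 2*u^2 - 49*u + 98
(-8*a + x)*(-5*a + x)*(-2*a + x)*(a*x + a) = -80*a^4*x - 80*a^4 + 66*a^3*x^2 + 66*a^3*x - 15*a^2*x^3 - 15*a^2*x^2 + a*x^4 + a*x^3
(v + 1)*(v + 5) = v^2 + 6*v + 5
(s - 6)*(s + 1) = s^2 - 5*s - 6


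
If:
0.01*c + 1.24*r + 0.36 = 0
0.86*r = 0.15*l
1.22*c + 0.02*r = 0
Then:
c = 0.00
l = -1.66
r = -0.29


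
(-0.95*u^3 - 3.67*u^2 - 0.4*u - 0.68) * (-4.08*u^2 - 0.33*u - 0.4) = 3.876*u^5 + 15.2871*u^4 + 3.2231*u^3 + 4.3744*u^2 + 0.3844*u + 0.272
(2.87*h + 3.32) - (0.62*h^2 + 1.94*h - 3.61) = -0.62*h^2 + 0.93*h + 6.93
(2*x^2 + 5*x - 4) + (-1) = 2*x^2 + 5*x - 5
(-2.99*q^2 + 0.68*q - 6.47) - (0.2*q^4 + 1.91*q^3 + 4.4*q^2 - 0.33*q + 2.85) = -0.2*q^4 - 1.91*q^3 - 7.39*q^2 + 1.01*q - 9.32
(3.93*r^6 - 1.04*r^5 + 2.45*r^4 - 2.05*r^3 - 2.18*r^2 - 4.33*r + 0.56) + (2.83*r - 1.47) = 3.93*r^6 - 1.04*r^5 + 2.45*r^4 - 2.05*r^3 - 2.18*r^2 - 1.5*r - 0.91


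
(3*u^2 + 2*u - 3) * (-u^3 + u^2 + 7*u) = -3*u^5 + u^4 + 26*u^3 + 11*u^2 - 21*u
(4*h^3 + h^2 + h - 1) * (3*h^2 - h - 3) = 12*h^5 - h^4 - 10*h^3 - 7*h^2 - 2*h + 3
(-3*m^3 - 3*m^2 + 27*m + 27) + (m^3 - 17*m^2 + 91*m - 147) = -2*m^3 - 20*m^2 + 118*m - 120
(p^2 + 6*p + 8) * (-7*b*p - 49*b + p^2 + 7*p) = -7*b*p^3 - 91*b*p^2 - 350*b*p - 392*b + p^4 + 13*p^3 + 50*p^2 + 56*p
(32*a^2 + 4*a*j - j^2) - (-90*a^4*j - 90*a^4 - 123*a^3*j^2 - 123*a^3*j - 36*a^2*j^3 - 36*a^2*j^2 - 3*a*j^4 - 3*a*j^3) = 90*a^4*j + 90*a^4 + 123*a^3*j^2 + 123*a^3*j + 36*a^2*j^3 + 36*a^2*j^2 + 32*a^2 + 3*a*j^4 + 3*a*j^3 + 4*a*j - j^2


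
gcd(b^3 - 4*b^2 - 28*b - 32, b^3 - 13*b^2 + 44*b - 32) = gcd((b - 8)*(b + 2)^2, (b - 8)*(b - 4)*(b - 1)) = b - 8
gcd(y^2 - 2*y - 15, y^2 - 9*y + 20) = y - 5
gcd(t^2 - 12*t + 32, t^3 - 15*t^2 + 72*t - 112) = t - 4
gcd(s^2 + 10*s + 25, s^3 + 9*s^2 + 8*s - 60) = s + 5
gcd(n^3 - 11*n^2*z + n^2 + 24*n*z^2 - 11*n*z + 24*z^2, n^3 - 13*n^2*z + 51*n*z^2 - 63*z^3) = -n + 3*z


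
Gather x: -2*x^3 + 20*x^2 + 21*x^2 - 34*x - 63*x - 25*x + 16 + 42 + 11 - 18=-2*x^3 + 41*x^2 - 122*x + 51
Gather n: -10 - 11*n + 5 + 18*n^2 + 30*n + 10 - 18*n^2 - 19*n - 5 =0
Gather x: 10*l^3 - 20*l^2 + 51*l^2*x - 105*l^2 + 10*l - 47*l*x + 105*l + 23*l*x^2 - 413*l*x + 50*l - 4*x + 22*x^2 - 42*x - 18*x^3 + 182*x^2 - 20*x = 10*l^3 - 125*l^2 + 165*l - 18*x^3 + x^2*(23*l + 204) + x*(51*l^2 - 460*l - 66)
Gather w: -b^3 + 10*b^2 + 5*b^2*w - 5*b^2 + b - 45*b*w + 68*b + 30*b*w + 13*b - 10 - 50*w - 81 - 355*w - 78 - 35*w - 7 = -b^3 + 5*b^2 + 82*b + w*(5*b^2 - 15*b - 440) - 176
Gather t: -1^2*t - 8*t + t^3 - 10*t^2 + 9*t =t^3 - 10*t^2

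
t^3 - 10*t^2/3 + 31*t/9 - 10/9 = (t - 5/3)*(t - 1)*(t - 2/3)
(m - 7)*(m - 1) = m^2 - 8*m + 7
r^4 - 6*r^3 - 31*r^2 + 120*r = r*(r - 8)*(r - 3)*(r + 5)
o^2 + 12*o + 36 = (o + 6)^2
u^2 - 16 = (u - 4)*(u + 4)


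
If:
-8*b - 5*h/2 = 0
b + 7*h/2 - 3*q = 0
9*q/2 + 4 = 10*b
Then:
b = 40/253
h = -128/253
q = -136/253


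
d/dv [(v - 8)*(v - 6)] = 2*v - 14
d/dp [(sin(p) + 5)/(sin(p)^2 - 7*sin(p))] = (-cos(p) - 10/tan(p) + 35*cos(p)/sin(p)^2)/(sin(p) - 7)^2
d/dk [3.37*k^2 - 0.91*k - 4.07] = 6.74*k - 0.91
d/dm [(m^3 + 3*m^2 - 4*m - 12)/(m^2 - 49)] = (m^4 - 143*m^2 - 270*m + 196)/(m^4 - 98*m^2 + 2401)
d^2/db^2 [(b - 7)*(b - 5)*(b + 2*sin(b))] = -2*b^2*sin(b) + 24*b*sin(b) + 8*b*cos(b) + 6*b - 66*sin(b) - 48*cos(b) - 24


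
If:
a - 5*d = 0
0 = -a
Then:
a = 0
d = 0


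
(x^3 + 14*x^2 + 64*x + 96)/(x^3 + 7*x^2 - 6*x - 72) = (x + 4)/(x - 3)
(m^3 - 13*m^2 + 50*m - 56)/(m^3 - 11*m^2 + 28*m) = (m - 2)/m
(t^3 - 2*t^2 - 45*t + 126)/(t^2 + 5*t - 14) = (t^2 - 9*t + 18)/(t - 2)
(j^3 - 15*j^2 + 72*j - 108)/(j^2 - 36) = (j^2 - 9*j + 18)/(j + 6)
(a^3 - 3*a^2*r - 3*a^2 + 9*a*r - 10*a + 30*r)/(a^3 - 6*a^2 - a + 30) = (a - 3*r)/(a - 3)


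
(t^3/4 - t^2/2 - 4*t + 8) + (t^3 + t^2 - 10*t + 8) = 5*t^3/4 + t^2/2 - 14*t + 16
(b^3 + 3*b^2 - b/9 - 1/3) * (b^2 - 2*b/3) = b^5 + 7*b^4/3 - 19*b^3/9 - 7*b^2/27 + 2*b/9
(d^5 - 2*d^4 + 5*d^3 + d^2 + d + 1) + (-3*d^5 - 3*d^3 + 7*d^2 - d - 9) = -2*d^5 - 2*d^4 + 2*d^3 + 8*d^2 - 8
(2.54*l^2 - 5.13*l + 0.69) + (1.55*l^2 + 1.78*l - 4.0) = 4.09*l^2 - 3.35*l - 3.31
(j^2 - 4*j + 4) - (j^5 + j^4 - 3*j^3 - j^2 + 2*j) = -j^5 - j^4 + 3*j^3 + 2*j^2 - 6*j + 4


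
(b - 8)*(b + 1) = b^2 - 7*b - 8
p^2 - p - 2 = (p - 2)*(p + 1)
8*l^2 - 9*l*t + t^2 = (-8*l + t)*(-l + t)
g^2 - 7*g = g*(g - 7)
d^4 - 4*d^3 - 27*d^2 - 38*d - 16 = (d - 8)*(d + 1)^2*(d + 2)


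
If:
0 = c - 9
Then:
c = 9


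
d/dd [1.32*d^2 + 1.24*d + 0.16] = 2.64*d + 1.24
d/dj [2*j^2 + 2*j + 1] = 4*j + 2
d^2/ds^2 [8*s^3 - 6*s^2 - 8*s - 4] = 48*s - 12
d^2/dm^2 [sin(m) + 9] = -sin(m)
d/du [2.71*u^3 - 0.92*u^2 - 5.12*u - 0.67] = 8.13*u^2 - 1.84*u - 5.12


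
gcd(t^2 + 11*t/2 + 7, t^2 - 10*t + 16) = 1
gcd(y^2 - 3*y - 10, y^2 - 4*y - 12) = y + 2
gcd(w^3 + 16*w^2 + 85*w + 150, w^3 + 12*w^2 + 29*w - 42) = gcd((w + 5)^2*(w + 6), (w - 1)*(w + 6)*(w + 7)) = w + 6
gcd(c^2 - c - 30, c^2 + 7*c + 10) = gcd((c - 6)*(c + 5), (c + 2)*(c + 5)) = c + 5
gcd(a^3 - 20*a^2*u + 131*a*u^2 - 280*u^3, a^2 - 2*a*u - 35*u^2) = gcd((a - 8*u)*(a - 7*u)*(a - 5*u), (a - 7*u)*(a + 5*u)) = -a + 7*u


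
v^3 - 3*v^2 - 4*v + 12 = (v - 3)*(v - 2)*(v + 2)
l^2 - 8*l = l*(l - 8)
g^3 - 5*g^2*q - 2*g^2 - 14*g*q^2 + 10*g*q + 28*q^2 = (g - 2)*(g - 7*q)*(g + 2*q)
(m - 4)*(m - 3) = m^2 - 7*m + 12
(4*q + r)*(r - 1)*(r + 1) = 4*q*r^2 - 4*q + r^3 - r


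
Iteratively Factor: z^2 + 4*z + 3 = (z + 1)*(z + 3)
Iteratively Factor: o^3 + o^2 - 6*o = (o - 2)*(o^2 + 3*o) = o*(o - 2)*(o + 3)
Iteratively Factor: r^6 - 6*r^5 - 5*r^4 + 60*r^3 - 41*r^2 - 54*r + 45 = (r + 1)*(r^5 - 7*r^4 + 2*r^3 + 58*r^2 - 99*r + 45) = (r - 3)*(r + 1)*(r^4 - 4*r^3 - 10*r^2 + 28*r - 15) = (r - 5)*(r - 3)*(r + 1)*(r^3 + r^2 - 5*r + 3) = (r - 5)*(r - 3)*(r + 1)*(r + 3)*(r^2 - 2*r + 1) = (r - 5)*(r - 3)*(r - 1)*(r + 1)*(r + 3)*(r - 1)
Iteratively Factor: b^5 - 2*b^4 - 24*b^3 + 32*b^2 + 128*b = (b - 4)*(b^4 + 2*b^3 - 16*b^2 - 32*b) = (b - 4)*(b + 4)*(b^3 - 2*b^2 - 8*b) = b*(b - 4)*(b + 4)*(b^2 - 2*b - 8) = b*(b - 4)^2*(b + 4)*(b + 2)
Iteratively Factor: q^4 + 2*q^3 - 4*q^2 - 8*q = (q)*(q^3 + 2*q^2 - 4*q - 8) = q*(q - 2)*(q^2 + 4*q + 4) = q*(q - 2)*(q + 2)*(q + 2)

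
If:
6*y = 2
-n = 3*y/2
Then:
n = -1/2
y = 1/3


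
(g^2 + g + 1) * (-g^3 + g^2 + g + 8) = -g^5 + g^3 + 10*g^2 + 9*g + 8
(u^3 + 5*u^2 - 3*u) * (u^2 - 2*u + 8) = u^5 + 3*u^4 - 5*u^3 + 46*u^2 - 24*u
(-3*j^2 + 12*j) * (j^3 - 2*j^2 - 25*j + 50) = -3*j^5 + 18*j^4 + 51*j^3 - 450*j^2 + 600*j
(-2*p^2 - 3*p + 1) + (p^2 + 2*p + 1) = -p^2 - p + 2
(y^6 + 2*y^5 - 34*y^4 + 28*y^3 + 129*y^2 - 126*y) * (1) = y^6 + 2*y^5 - 34*y^4 + 28*y^3 + 129*y^2 - 126*y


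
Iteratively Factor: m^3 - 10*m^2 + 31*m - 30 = (m - 2)*(m^2 - 8*m + 15) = (m - 5)*(m - 2)*(m - 3)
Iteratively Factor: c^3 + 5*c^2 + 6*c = (c + 2)*(c^2 + 3*c) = c*(c + 2)*(c + 3)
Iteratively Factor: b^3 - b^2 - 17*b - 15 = (b + 1)*(b^2 - 2*b - 15) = (b - 5)*(b + 1)*(b + 3)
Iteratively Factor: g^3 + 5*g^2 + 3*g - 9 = (g - 1)*(g^2 + 6*g + 9) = (g - 1)*(g + 3)*(g + 3)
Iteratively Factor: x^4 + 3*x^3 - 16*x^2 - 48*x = (x + 3)*(x^3 - 16*x) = (x - 4)*(x + 3)*(x^2 + 4*x) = x*(x - 4)*(x + 3)*(x + 4)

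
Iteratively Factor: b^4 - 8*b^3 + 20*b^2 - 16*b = (b - 2)*(b^3 - 6*b^2 + 8*b) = (b - 4)*(b - 2)*(b^2 - 2*b) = (b - 4)*(b - 2)^2*(b)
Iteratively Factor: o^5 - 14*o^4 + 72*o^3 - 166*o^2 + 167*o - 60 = (o - 3)*(o^4 - 11*o^3 + 39*o^2 - 49*o + 20) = (o - 3)*(o - 1)*(o^3 - 10*o^2 + 29*o - 20) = (o - 3)*(o - 1)^2*(o^2 - 9*o + 20) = (o - 4)*(o - 3)*(o - 1)^2*(o - 5)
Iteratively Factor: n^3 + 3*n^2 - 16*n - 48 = (n - 4)*(n^2 + 7*n + 12) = (n - 4)*(n + 3)*(n + 4)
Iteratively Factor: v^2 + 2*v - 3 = (v + 3)*(v - 1)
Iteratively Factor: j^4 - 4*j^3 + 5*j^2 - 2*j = (j - 2)*(j^3 - 2*j^2 + j) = (j - 2)*(j - 1)*(j^2 - j) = j*(j - 2)*(j - 1)*(j - 1)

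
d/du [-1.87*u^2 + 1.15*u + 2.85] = 1.15 - 3.74*u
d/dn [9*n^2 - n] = 18*n - 1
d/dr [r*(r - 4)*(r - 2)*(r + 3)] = 4*r^3 - 9*r^2 - 20*r + 24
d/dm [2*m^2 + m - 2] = 4*m + 1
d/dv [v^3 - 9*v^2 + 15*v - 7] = 3*v^2 - 18*v + 15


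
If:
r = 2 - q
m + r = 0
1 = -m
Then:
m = -1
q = 1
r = 1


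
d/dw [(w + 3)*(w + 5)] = 2*w + 8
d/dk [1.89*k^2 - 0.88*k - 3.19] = 3.78*k - 0.88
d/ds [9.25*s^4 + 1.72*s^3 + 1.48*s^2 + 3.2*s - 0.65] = 37.0*s^3 + 5.16*s^2 + 2.96*s + 3.2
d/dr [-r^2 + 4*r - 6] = 4 - 2*r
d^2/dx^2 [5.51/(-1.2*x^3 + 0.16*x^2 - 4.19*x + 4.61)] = ((39.672*x - 1.7632)*(1.2*x^3 - 0.16*x^2 + 4.19*x - 4.61) - 5.51*(3.6*x^2 - 0.32*x + 4.19)*(7.2*x^2 - 0.64*x + 8.38))/(1.2*x^3 - 0.16*x^2 + 4.19*x - 4.61)^3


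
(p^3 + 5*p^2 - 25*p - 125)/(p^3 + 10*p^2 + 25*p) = (p - 5)/p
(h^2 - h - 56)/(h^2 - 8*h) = (h + 7)/h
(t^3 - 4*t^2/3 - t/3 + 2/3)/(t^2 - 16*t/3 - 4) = (t^2 - 2*t + 1)/(t - 6)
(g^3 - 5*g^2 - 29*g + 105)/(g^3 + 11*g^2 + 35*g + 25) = (g^2 - 10*g + 21)/(g^2 + 6*g + 5)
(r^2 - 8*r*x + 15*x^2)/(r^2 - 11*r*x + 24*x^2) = (-r + 5*x)/(-r + 8*x)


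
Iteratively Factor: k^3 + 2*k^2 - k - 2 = (k + 1)*(k^2 + k - 2) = (k + 1)*(k + 2)*(k - 1)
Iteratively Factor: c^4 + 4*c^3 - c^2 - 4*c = (c - 1)*(c^3 + 5*c^2 + 4*c) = c*(c - 1)*(c^2 + 5*c + 4) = c*(c - 1)*(c + 4)*(c + 1)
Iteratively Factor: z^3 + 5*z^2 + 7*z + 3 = (z + 1)*(z^2 + 4*z + 3) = (z + 1)*(z + 3)*(z + 1)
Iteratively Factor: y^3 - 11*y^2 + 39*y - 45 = (y - 3)*(y^2 - 8*y + 15) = (y - 5)*(y - 3)*(y - 3)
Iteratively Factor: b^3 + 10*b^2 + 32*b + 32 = (b + 2)*(b^2 + 8*b + 16) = (b + 2)*(b + 4)*(b + 4)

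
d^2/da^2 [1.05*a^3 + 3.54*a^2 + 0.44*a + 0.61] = 6.3*a + 7.08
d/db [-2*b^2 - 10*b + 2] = -4*b - 10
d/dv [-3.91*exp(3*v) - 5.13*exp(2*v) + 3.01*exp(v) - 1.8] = (-11.73*exp(2*v) - 10.26*exp(v) + 3.01)*exp(v)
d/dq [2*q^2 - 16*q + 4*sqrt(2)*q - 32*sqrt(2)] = 4*q - 16 + 4*sqrt(2)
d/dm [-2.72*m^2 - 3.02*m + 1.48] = -5.44*m - 3.02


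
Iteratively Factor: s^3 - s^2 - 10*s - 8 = (s - 4)*(s^2 + 3*s + 2) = (s - 4)*(s + 1)*(s + 2)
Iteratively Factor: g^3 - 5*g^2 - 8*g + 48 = (g + 3)*(g^2 - 8*g + 16) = (g - 4)*(g + 3)*(g - 4)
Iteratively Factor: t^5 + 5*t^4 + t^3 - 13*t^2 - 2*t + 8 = (t - 1)*(t^4 + 6*t^3 + 7*t^2 - 6*t - 8) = (t - 1)*(t + 2)*(t^3 + 4*t^2 - t - 4) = (t - 1)^2*(t + 2)*(t^2 + 5*t + 4) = (t - 1)^2*(t + 1)*(t + 2)*(t + 4)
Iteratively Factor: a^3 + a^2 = (a + 1)*(a^2) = a*(a + 1)*(a)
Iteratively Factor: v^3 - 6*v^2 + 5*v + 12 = (v + 1)*(v^2 - 7*v + 12) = (v - 4)*(v + 1)*(v - 3)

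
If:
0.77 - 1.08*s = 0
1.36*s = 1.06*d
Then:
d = 0.91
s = 0.71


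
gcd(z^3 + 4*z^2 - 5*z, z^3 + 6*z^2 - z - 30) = z + 5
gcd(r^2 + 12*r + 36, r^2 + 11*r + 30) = r + 6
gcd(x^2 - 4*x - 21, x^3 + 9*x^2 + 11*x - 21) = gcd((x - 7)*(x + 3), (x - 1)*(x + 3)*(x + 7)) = x + 3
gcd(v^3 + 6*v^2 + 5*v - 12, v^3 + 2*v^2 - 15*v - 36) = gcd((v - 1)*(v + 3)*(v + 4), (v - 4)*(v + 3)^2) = v + 3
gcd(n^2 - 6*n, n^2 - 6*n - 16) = 1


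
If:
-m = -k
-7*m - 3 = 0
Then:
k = -3/7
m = -3/7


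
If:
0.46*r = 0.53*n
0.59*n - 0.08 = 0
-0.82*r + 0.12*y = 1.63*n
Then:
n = 0.14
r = 0.16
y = 2.91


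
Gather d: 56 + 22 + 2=80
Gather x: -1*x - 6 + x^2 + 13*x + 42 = x^2 + 12*x + 36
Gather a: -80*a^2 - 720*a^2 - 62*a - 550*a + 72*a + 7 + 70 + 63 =-800*a^2 - 540*a + 140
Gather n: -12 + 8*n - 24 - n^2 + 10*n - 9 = -n^2 + 18*n - 45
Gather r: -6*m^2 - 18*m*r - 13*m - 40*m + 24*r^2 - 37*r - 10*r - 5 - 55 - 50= -6*m^2 - 53*m + 24*r^2 + r*(-18*m - 47) - 110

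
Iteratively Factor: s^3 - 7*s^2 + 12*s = (s - 3)*(s^2 - 4*s) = (s - 4)*(s - 3)*(s)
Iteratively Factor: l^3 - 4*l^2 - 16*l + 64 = (l + 4)*(l^2 - 8*l + 16) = (l - 4)*(l + 4)*(l - 4)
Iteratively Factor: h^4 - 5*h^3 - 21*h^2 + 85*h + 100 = (h - 5)*(h^3 - 21*h - 20) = (h - 5)*(h + 4)*(h^2 - 4*h - 5) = (h - 5)*(h + 1)*(h + 4)*(h - 5)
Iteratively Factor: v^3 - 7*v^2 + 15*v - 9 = (v - 3)*(v^2 - 4*v + 3) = (v - 3)*(v - 1)*(v - 3)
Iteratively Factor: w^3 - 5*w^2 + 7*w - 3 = (w - 1)*(w^2 - 4*w + 3) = (w - 3)*(w - 1)*(w - 1)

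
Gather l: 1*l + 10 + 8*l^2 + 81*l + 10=8*l^2 + 82*l + 20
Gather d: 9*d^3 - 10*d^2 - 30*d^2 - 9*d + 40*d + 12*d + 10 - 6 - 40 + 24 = 9*d^3 - 40*d^2 + 43*d - 12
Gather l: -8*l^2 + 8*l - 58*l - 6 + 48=-8*l^2 - 50*l + 42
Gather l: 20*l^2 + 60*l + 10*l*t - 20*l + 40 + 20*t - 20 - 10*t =20*l^2 + l*(10*t + 40) + 10*t + 20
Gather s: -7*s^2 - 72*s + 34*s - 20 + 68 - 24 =-7*s^2 - 38*s + 24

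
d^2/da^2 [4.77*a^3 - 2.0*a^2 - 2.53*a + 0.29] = 28.62*a - 4.0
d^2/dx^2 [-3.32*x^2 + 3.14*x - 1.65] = -6.64000000000000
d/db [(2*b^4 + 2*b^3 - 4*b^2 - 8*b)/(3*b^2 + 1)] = 2*(6*b^5 + 3*b^4 + 4*b^3 + 15*b^2 - 4*b - 4)/(9*b^4 + 6*b^2 + 1)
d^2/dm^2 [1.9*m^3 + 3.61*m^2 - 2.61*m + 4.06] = 11.4*m + 7.22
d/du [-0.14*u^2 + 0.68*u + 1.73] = 0.68 - 0.28*u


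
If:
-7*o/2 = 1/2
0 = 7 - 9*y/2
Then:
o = -1/7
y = 14/9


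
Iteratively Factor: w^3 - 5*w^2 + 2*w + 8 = (w + 1)*(w^2 - 6*w + 8) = (w - 2)*(w + 1)*(w - 4)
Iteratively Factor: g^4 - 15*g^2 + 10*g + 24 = (g + 1)*(g^3 - g^2 - 14*g + 24) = (g + 1)*(g + 4)*(g^2 - 5*g + 6) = (g - 2)*(g + 1)*(g + 4)*(g - 3)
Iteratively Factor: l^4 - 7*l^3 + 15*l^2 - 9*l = (l - 1)*(l^3 - 6*l^2 + 9*l) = (l - 3)*(l - 1)*(l^2 - 3*l) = l*(l - 3)*(l - 1)*(l - 3)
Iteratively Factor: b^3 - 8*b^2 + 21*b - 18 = (b - 2)*(b^2 - 6*b + 9) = (b - 3)*(b - 2)*(b - 3)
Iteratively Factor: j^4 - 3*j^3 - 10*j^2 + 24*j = (j - 2)*(j^3 - j^2 - 12*j) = j*(j - 2)*(j^2 - j - 12) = j*(j - 4)*(j - 2)*(j + 3)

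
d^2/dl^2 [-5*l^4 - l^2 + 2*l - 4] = -60*l^2 - 2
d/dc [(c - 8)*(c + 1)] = 2*c - 7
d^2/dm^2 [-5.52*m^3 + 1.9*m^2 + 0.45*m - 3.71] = 3.8 - 33.12*m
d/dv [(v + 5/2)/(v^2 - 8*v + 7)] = (v^2 - 8*v - (v - 4)*(2*v + 5) + 7)/(v^2 - 8*v + 7)^2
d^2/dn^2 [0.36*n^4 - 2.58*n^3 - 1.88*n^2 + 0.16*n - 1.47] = 4.32*n^2 - 15.48*n - 3.76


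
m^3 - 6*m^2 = m^2*(m - 6)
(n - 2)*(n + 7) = n^2 + 5*n - 14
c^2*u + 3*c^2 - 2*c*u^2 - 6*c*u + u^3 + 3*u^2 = (-c + u)^2*(u + 3)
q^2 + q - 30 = (q - 5)*(q + 6)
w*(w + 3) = w^2 + 3*w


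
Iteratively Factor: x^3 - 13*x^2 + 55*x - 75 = (x - 5)*(x^2 - 8*x + 15) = (x - 5)^2*(x - 3)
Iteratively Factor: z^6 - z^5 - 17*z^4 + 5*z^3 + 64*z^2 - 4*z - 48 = (z + 3)*(z^5 - 4*z^4 - 5*z^3 + 20*z^2 + 4*z - 16) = (z - 1)*(z + 3)*(z^4 - 3*z^3 - 8*z^2 + 12*z + 16) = (z - 4)*(z - 1)*(z + 3)*(z^3 + z^2 - 4*z - 4) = (z - 4)*(z - 1)*(z + 1)*(z + 3)*(z^2 - 4) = (z - 4)*(z - 2)*(z - 1)*(z + 1)*(z + 3)*(z + 2)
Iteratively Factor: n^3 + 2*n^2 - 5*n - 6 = (n - 2)*(n^2 + 4*n + 3) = (n - 2)*(n + 3)*(n + 1)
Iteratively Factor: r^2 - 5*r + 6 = (r - 3)*(r - 2)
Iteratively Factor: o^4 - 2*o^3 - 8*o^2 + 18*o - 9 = (o - 1)*(o^3 - o^2 - 9*o + 9) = (o - 1)*(o + 3)*(o^2 - 4*o + 3) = (o - 1)^2*(o + 3)*(o - 3)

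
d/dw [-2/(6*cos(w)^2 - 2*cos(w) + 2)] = (1 - 6*cos(w))*sin(w)/(3*sin(w)^2 + cos(w) - 4)^2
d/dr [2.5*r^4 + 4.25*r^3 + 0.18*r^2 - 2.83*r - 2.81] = 10.0*r^3 + 12.75*r^2 + 0.36*r - 2.83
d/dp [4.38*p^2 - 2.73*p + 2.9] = 8.76*p - 2.73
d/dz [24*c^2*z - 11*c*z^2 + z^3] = 24*c^2 - 22*c*z + 3*z^2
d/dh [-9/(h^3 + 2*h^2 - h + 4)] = 9*(3*h^2 + 4*h - 1)/(h^3 + 2*h^2 - h + 4)^2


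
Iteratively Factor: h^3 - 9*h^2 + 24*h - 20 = (h - 2)*(h^2 - 7*h + 10) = (h - 5)*(h - 2)*(h - 2)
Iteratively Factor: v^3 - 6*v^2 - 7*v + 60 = (v - 5)*(v^2 - v - 12) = (v - 5)*(v + 3)*(v - 4)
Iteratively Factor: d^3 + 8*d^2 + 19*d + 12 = (d + 1)*(d^2 + 7*d + 12) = (d + 1)*(d + 3)*(d + 4)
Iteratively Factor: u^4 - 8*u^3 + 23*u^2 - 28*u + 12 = (u - 2)*(u^3 - 6*u^2 + 11*u - 6) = (u - 2)*(u - 1)*(u^2 - 5*u + 6) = (u - 2)^2*(u - 1)*(u - 3)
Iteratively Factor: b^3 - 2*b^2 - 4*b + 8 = (b + 2)*(b^2 - 4*b + 4) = (b - 2)*(b + 2)*(b - 2)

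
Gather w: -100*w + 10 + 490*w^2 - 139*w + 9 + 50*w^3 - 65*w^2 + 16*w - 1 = 50*w^3 + 425*w^2 - 223*w + 18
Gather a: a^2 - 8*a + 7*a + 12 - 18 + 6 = a^2 - a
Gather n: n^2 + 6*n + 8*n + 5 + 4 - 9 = n^2 + 14*n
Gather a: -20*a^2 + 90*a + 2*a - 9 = -20*a^2 + 92*a - 9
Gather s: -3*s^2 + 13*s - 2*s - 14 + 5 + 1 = -3*s^2 + 11*s - 8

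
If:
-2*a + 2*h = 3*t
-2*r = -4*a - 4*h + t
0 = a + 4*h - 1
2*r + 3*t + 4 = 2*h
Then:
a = -29/11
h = 10/11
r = -51/11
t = 26/11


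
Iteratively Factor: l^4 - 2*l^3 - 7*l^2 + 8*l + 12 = (l - 3)*(l^3 + l^2 - 4*l - 4) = (l - 3)*(l - 2)*(l^2 + 3*l + 2) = (l - 3)*(l - 2)*(l + 2)*(l + 1)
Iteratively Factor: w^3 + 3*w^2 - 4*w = (w)*(w^2 + 3*w - 4) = w*(w - 1)*(w + 4)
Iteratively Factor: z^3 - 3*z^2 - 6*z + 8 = (z - 1)*(z^2 - 2*z - 8) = (z - 1)*(z + 2)*(z - 4)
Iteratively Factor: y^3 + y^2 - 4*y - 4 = (y + 2)*(y^2 - y - 2) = (y - 2)*(y + 2)*(y + 1)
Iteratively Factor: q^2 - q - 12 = (q + 3)*(q - 4)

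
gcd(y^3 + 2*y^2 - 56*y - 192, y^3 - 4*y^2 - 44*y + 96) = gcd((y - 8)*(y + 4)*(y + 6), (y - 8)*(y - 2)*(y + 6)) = y^2 - 2*y - 48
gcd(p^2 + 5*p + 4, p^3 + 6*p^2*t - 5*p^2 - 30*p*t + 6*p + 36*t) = 1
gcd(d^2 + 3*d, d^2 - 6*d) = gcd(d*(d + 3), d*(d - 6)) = d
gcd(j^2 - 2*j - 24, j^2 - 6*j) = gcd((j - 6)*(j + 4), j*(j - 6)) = j - 6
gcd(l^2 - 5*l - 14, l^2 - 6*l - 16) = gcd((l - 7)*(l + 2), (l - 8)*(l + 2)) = l + 2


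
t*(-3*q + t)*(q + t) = -3*q^2*t - 2*q*t^2 + t^3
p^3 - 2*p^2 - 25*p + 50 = (p - 5)*(p - 2)*(p + 5)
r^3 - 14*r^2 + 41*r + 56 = (r - 8)*(r - 7)*(r + 1)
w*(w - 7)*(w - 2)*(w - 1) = w^4 - 10*w^3 + 23*w^2 - 14*w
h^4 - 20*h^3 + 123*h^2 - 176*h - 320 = (h - 8)^2*(h - 5)*(h + 1)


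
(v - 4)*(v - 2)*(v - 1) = v^3 - 7*v^2 + 14*v - 8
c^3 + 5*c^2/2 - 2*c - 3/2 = (c - 1)*(c + 1/2)*(c + 3)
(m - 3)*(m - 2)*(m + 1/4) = m^3 - 19*m^2/4 + 19*m/4 + 3/2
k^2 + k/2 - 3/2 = (k - 1)*(k + 3/2)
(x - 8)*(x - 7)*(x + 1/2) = x^3 - 29*x^2/2 + 97*x/2 + 28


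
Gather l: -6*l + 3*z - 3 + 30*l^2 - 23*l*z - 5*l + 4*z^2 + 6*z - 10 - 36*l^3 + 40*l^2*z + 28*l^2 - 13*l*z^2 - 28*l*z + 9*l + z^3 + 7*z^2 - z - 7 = -36*l^3 + l^2*(40*z + 58) + l*(-13*z^2 - 51*z - 2) + z^3 + 11*z^2 + 8*z - 20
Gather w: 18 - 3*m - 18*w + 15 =-3*m - 18*w + 33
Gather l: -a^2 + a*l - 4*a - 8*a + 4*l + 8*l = -a^2 - 12*a + l*(a + 12)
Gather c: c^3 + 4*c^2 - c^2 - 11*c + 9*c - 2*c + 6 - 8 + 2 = c^3 + 3*c^2 - 4*c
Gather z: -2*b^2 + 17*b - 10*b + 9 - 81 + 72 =-2*b^2 + 7*b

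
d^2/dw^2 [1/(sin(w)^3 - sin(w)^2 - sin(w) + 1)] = (-7*sin(w) + 9*cos(w)^2 - 13)/((sin(w) - 1)*cos(w)^4)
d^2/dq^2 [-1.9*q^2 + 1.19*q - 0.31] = -3.80000000000000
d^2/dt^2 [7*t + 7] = 0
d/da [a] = 1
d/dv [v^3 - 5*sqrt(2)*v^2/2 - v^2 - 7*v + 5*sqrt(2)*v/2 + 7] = 3*v^2 - 5*sqrt(2)*v - 2*v - 7 + 5*sqrt(2)/2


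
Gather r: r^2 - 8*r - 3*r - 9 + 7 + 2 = r^2 - 11*r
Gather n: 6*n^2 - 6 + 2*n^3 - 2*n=2*n^3 + 6*n^2 - 2*n - 6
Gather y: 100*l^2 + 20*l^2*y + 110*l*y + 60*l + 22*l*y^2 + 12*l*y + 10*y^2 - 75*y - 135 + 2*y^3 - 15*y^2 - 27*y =100*l^2 + 60*l + 2*y^3 + y^2*(22*l - 5) + y*(20*l^2 + 122*l - 102) - 135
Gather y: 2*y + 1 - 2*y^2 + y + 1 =-2*y^2 + 3*y + 2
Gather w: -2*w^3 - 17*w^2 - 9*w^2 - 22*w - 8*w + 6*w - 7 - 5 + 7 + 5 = -2*w^3 - 26*w^2 - 24*w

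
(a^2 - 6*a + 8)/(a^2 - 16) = (a - 2)/(a + 4)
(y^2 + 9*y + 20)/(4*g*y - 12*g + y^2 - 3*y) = (y^2 + 9*y + 20)/(4*g*y - 12*g + y^2 - 3*y)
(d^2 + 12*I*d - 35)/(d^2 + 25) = (d + 7*I)/(d - 5*I)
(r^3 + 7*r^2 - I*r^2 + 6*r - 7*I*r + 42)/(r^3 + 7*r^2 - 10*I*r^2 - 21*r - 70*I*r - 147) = (r + 2*I)/(r - 7*I)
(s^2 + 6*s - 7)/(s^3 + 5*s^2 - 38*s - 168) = (s - 1)/(s^2 - 2*s - 24)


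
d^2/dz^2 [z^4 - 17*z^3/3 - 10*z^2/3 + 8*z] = 12*z^2 - 34*z - 20/3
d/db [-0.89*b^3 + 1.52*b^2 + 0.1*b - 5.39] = -2.67*b^2 + 3.04*b + 0.1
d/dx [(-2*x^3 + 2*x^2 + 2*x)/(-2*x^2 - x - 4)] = 2*(2*x^4 + 2*x^3 + 13*x^2 - 8*x - 4)/(4*x^4 + 4*x^3 + 17*x^2 + 8*x + 16)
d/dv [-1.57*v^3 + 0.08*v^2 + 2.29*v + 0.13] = -4.71*v^2 + 0.16*v + 2.29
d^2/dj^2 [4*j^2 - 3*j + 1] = 8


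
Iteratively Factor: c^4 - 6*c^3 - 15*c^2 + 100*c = (c - 5)*(c^3 - c^2 - 20*c) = c*(c - 5)*(c^2 - c - 20) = c*(c - 5)*(c + 4)*(c - 5)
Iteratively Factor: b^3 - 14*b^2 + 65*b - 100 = (b - 5)*(b^2 - 9*b + 20) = (b - 5)^2*(b - 4)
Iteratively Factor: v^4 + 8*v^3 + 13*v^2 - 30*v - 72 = (v + 3)*(v^3 + 5*v^2 - 2*v - 24) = (v - 2)*(v + 3)*(v^2 + 7*v + 12) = (v - 2)*(v + 3)^2*(v + 4)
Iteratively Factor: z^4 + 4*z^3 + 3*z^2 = (z)*(z^3 + 4*z^2 + 3*z) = z^2*(z^2 + 4*z + 3) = z^2*(z + 3)*(z + 1)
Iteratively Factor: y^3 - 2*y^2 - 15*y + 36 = (y + 4)*(y^2 - 6*y + 9) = (y - 3)*(y + 4)*(y - 3)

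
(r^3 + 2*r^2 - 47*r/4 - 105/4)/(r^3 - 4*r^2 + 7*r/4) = (2*r^2 + 11*r + 15)/(r*(2*r - 1))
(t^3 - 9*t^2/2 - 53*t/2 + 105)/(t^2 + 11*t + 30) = (t^2 - 19*t/2 + 21)/(t + 6)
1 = 1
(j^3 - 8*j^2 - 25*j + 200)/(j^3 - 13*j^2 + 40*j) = (j + 5)/j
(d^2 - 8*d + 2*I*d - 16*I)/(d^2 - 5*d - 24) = (d + 2*I)/(d + 3)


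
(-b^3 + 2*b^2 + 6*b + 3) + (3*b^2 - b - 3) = -b^3 + 5*b^2 + 5*b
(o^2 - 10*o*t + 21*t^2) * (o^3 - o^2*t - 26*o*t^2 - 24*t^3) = o^5 - 11*o^4*t + 5*o^3*t^2 + 215*o^2*t^3 - 306*o*t^4 - 504*t^5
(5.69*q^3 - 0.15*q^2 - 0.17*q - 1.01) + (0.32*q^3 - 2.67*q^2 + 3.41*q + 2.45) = 6.01*q^3 - 2.82*q^2 + 3.24*q + 1.44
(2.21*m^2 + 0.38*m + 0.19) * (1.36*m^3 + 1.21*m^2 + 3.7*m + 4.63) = 3.0056*m^5 + 3.1909*m^4 + 8.8952*m^3 + 11.8682*m^2 + 2.4624*m + 0.8797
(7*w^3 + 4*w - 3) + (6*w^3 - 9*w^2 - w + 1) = 13*w^3 - 9*w^2 + 3*w - 2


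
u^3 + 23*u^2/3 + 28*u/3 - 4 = (u - 1/3)*(u + 2)*(u + 6)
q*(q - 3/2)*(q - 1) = q^3 - 5*q^2/2 + 3*q/2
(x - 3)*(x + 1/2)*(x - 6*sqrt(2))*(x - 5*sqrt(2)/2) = x^4 - 17*sqrt(2)*x^3/2 - 5*x^3/2 + 57*x^2/2 + 85*sqrt(2)*x^2/4 - 75*x + 51*sqrt(2)*x/4 - 45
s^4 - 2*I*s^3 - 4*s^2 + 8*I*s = s*(s - 2)*(s + 2)*(s - 2*I)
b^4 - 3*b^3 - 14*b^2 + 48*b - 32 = (b - 4)*(b - 2)*(b - 1)*(b + 4)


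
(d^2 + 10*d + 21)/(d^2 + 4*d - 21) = (d + 3)/(d - 3)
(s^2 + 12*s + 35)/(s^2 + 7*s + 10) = (s + 7)/(s + 2)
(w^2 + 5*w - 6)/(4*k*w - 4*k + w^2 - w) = (w + 6)/(4*k + w)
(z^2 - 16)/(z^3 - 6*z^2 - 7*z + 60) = (z + 4)/(z^2 - 2*z - 15)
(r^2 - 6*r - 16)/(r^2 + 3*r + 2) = (r - 8)/(r + 1)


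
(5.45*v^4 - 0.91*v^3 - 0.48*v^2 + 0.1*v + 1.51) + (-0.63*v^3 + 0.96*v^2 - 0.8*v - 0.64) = 5.45*v^4 - 1.54*v^3 + 0.48*v^2 - 0.7*v + 0.87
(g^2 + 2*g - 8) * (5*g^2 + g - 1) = 5*g^4 + 11*g^3 - 39*g^2 - 10*g + 8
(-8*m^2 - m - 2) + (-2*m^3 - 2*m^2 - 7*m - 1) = -2*m^3 - 10*m^2 - 8*m - 3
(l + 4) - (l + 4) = 0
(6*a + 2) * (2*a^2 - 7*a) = 12*a^3 - 38*a^2 - 14*a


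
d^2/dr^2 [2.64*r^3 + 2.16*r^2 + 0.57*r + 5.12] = 15.84*r + 4.32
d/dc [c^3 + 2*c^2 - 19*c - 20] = 3*c^2 + 4*c - 19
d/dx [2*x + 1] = 2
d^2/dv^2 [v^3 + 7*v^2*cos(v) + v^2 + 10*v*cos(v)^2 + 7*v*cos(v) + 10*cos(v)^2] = -7*v^2*cos(v) - 28*v*sin(v) - 7*v*cos(v) - 20*v*cos(2*v) + 6*v - 20*sqrt(2)*sin(2*v + pi/4) + 14*sqrt(2)*cos(v + pi/4) + 2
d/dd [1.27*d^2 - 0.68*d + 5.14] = 2.54*d - 0.68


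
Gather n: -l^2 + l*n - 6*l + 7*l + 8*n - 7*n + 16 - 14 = -l^2 + l + n*(l + 1) + 2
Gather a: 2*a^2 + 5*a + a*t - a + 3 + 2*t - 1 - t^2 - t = 2*a^2 + a*(t + 4) - t^2 + t + 2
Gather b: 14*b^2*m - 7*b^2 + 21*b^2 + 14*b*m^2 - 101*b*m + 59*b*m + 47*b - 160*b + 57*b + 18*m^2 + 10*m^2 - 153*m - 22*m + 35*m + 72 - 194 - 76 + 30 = b^2*(14*m + 14) + b*(14*m^2 - 42*m - 56) + 28*m^2 - 140*m - 168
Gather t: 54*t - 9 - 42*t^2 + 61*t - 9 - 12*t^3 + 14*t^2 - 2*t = -12*t^3 - 28*t^2 + 113*t - 18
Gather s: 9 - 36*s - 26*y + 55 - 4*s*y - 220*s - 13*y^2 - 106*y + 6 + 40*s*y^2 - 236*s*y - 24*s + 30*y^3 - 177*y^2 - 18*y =s*(40*y^2 - 240*y - 280) + 30*y^3 - 190*y^2 - 150*y + 70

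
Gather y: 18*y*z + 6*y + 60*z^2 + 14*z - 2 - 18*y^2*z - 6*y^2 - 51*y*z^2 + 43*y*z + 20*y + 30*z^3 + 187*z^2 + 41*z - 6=y^2*(-18*z - 6) + y*(-51*z^2 + 61*z + 26) + 30*z^3 + 247*z^2 + 55*z - 8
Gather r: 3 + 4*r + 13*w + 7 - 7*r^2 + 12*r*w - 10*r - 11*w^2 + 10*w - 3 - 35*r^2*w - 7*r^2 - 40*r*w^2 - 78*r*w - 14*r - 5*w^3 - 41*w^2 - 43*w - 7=r^2*(-35*w - 14) + r*(-40*w^2 - 66*w - 20) - 5*w^3 - 52*w^2 - 20*w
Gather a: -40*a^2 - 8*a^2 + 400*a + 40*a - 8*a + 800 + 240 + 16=-48*a^2 + 432*a + 1056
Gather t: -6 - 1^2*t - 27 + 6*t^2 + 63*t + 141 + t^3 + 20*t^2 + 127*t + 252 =t^3 + 26*t^2 + 189*t + 360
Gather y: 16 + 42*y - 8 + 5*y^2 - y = 5*y^2 + 41*y + 8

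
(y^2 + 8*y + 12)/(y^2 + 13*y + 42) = (y + 2)/(y + 7)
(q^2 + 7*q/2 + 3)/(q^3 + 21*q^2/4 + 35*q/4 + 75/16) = 8*(q + 2)/(8*q^2 + 30*q + 25)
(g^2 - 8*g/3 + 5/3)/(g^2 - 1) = (g - 5/3)/(g + 1)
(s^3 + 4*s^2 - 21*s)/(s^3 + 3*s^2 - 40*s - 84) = s*(s - 3)/(s^2 - 4*s - 12)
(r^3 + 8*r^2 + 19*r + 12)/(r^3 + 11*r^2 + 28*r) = (r^2 + 4*r + 3)/(r*(r + 7))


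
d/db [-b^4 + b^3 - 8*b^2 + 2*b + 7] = -4*b^3 + 3*b^2 - 16*b + 2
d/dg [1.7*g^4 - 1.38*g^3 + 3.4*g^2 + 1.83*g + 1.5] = 6.8*g^3 - 4.14*g^2 + 6.8*g + 1.83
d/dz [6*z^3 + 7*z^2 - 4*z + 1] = 18*z^2 + 14*z - 4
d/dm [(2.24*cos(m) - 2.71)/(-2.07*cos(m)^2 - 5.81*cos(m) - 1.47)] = (-4.6368*cos(m)^2 + 11.2194*cos(m) + 19.0379)*sin(m)/(4.2849*cos(m)^4 + 24.0534*cos(m)^3 + 39.8419*cos(m)^2 + 17.0814*cos(m) + 2.1609)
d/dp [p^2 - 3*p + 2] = 2*p - 3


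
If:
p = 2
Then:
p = 2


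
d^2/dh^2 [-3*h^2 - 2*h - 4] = -6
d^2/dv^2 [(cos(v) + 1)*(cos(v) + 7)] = -8*cos(v) - 2*cos(2*v)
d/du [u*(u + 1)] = 2*u + 1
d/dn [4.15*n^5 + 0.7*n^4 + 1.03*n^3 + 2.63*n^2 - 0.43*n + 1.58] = 20.75*n^4 + 2.8*n^3 + 3.09*n^2 + 5.26*n - 0.43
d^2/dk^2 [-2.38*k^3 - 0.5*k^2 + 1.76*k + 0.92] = -14.28*k - 1.0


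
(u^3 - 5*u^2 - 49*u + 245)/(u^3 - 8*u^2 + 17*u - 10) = (u^2 - 49)/(u^2 - 3*u + 2)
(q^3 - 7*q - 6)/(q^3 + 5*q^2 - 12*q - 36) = (q + 1)/(q + 6)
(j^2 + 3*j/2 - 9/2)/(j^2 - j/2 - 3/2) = (j + 3)/(j + 1)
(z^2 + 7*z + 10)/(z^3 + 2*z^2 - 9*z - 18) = (z + 5)/(z^2 - 9)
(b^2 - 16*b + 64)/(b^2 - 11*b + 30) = (b^2 - 16*b + 64)/(b^2 - 11*b + 30)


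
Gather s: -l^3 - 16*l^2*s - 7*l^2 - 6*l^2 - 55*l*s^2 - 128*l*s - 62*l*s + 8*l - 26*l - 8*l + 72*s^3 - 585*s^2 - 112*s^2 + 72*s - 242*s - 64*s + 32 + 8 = -l^3 - 13*l^2 - 26*l + 72*s^3 + s^2*(-55*l - 697) + s*(-16*l^2 - 190*l - 234) + 40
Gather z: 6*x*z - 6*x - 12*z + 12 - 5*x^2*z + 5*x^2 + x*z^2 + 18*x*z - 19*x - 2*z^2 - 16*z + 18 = 5*x^2 - 25*x + z^2*(x - 2) + z*(-5*x^2 + 24*x - 28) + 30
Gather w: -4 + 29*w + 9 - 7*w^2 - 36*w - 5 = -7*w^2 - 7*w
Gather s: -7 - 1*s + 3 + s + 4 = 0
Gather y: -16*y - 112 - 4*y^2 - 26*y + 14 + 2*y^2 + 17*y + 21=-2*y^2 - 25*y - 77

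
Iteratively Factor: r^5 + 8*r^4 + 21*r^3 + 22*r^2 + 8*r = (r + 1)*(r^4 + 7*r^3 + 14*r^2 + 8*r) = (r + 1)^2*(r^3 + 6*r^2 + 8*r) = (r + 1)^2*(r + 2)*(r^2 + 4*r) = r*(r + 1)^2*(r + 2)*(r + 4)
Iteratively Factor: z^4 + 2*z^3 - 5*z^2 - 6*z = (z + 3)*(z^3 - z^2 - 2*z) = (z - 2)*(z + 3)*(z^2 + z) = (z - 2)*(z + 1)*(z + 3)*(z)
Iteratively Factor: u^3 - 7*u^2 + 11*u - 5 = (u - 5)*(u^2 - 2*u + 1) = (u - 5)*(u - 1)*(u - 1)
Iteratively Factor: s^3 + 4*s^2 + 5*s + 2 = (s + 2)*(s^2 + 2*s + 1) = (s + 1)*(s + 2)*(s + 1)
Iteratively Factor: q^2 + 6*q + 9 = (q + 3)*(q + 3)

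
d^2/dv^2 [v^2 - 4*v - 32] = 2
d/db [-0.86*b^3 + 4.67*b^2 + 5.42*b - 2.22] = -2.58*b^2 + 9.34*b + 5.42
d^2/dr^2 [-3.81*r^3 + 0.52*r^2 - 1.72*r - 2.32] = 1.04 - 22.86*r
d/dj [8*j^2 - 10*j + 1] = 16*j - 10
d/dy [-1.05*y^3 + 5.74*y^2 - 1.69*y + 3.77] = -3.15*y^2 + 11.48*y - 1.69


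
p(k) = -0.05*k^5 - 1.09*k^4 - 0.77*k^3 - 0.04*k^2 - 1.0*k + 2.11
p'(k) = -0.25*k^4 - 4.36*k^3 - 2.31*k^2 - 0.08*k - 1.0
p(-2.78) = -35.68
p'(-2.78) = 60.11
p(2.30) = -43.49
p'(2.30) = -73.45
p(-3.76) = -134.05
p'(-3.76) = 148.44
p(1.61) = -10.68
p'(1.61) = -26.99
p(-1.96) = -4.93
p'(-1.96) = 19.42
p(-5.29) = -526.19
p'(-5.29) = 384.44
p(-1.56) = 0.50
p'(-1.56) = 8.57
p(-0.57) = 2.70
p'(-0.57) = -0.92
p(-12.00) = -8821.73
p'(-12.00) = 2017.40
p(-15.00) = -14605.64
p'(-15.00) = 1539.20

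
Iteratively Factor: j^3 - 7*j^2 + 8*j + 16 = (j + 1)*(j^2 - 8*j + 16) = (j - 4)*(j + 1)*(j - 4)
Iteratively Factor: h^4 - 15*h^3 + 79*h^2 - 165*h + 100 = (h - 5)*(h^3 - 10*h^2 + 29*h - 20) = (h - 5)*(h - 1)*(h^2 - 9*h + 20) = (h - 5)*(h - 4)*(h - 1)*(h - 5)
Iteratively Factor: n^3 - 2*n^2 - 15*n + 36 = (n + 4)*(n^2 - 6*n + 9) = (n - 3)*(n + 4)*(n - 3)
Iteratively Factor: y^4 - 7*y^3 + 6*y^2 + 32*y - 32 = (y + 2)*(y^3 - 9*y^2 + 24*y - 16) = (y - 4)*(y + 2)*(y^2 - 5*y + 4) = (y - 4)*(y - 1)*(y + 2)*(y - 4)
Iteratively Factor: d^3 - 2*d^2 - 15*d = (d + 3)*(d^2 - 5*d) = d*(d + 3)*(d - 5)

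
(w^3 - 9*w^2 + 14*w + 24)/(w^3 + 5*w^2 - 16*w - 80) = (w^2 - 5*w - 6)/(w^2 + 9*w + 20)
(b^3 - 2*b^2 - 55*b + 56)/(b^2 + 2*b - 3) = (b^2 - b - 56)/(b + 3)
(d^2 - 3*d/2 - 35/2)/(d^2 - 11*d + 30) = (d + 7/2)/(d - 6)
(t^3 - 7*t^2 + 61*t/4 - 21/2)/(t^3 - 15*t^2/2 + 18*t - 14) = (t - 3/2)/(t - 2)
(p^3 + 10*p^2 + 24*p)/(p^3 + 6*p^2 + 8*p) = (p + 6)/(p + 2)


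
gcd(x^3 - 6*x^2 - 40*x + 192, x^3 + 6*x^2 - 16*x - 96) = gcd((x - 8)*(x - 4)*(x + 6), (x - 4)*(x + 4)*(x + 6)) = x^2 + 2*x - 24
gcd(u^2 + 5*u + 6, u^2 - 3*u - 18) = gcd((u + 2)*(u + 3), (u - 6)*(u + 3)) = u + 3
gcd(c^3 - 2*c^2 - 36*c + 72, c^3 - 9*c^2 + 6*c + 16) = c - 2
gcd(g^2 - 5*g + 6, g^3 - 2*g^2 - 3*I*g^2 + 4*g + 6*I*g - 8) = g - 2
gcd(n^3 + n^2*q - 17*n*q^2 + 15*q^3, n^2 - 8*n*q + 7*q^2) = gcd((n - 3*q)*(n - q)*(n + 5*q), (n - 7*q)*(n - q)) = -n + q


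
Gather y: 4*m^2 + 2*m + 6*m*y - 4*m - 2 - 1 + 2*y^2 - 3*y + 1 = 4*m^2 - 2*m + 2*y^2 + y*(6*m - 3) - 2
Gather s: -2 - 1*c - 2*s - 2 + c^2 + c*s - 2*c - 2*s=c^2 - 3*c + s*(c - 4) - 4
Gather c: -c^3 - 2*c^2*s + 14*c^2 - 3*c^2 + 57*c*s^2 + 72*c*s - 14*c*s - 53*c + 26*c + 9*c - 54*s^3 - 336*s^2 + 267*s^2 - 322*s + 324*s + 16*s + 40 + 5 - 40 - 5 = -c^3 + c^2*(11 - 2*s) + c*(57*s^2 + 58*s - 18) - 54*s^3 - 69*s^2 + 18*s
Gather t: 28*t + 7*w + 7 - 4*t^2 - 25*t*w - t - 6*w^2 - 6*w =-4*t^2 + t*(27 - 25*w) - 6*w^2 + w + 7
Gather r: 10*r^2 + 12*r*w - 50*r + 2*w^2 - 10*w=10*r^2 + r*(12*w - 50) + 2*w^2 - 10*w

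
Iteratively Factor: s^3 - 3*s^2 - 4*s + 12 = (s - 3)*(s^2 - 4) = (s - 3)*(s - 2)*(s + 2)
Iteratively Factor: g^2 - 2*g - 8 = (g + 2)*(g - 4)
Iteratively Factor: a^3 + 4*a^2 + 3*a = (a + 3)*(a^2 + a) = a*(a + 3)*(a + 1)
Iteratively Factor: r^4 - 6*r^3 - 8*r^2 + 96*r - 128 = (r - 4)*(r^3 - 2*r^2 - 16*r + 32) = (r - 4)*(r - 2)*(r^2 - 16) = (r - 4)*(r - 2)*(r + 4)*(r - 4)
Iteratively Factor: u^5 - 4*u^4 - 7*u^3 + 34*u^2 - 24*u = (u - 1)*(u^4 - 3*u^3 - 10*u^2 + 24*u) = (u - 4)*(u - 1)*(u^3 + u^2 - 6*u) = (u - 4)*(u - 1)*(u + 3)*(u^2 - 2*u) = (u - 4)*(u - 2)*(u - 1)*(u + 3)*(u)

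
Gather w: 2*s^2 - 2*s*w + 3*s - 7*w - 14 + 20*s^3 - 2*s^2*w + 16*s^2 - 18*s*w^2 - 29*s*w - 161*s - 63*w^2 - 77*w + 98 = 20*s^3 + 18*s^2 - 158*s + w^2*(-18*s - 63) + w*(-2*s^2 - 31*s - 84) + 84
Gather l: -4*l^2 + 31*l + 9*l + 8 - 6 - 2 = -4*l^2 + 40*l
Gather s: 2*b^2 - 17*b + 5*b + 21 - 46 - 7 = 2*b^2 - 12*b - 32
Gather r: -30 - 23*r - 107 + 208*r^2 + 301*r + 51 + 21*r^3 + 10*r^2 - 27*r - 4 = 21*r^3 + 218*r^2 + 251*r - 90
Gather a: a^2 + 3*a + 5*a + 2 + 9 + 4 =a^2 + 8*a + 15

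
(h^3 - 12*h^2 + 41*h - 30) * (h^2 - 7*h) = h^5 - 19*h^4 + 125*h^3 - 317*h^2 + 210*h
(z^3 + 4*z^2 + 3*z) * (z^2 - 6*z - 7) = z^5 - 2*z^4 - 28*z^3 - 46*z^2 - 21*z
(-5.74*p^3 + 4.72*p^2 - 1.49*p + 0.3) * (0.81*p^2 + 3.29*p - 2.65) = -4.6494*p^5 - 15.0614*p^4 + 29.5329*p^3 - 17.1671*p^2 + 4.9355*p - 0.795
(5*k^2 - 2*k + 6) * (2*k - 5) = 10*k^3 - 29*k^2 + 22*k - 30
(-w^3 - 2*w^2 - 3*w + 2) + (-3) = -w^3 - 2*w^2 - 3*w - 1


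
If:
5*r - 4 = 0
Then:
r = 4/5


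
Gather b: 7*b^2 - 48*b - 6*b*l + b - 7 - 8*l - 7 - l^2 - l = 7*b^2 + b*(-6*l - 47) - l^2 - 9*l - 14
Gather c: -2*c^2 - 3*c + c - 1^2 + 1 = -2*c^2 - 2*c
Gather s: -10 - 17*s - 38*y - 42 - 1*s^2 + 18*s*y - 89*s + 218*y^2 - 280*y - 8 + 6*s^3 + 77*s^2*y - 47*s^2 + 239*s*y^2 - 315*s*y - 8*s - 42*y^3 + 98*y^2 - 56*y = 6*s^3 + s^2*(77*y - 48) + s*(239*y^2 - 297*y - 114) - 42*y^3 + 316*y^2 - 374*y - 60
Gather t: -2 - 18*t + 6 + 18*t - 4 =0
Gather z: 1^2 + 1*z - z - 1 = 0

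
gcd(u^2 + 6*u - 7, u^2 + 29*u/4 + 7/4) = u + 7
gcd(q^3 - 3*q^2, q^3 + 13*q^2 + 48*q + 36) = 1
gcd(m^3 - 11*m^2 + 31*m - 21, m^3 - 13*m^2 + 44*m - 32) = m - 1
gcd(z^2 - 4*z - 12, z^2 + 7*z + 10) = z + 2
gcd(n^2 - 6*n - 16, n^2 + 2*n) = n + 2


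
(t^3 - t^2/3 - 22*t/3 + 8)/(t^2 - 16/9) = 3*(t^2 + t - 6)/(3*t + 4)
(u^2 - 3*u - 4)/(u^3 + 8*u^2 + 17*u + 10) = (u - 4)/(u^2 + 7*u + 10)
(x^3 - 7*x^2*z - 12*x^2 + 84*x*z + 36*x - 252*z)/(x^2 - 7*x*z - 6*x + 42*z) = x - 6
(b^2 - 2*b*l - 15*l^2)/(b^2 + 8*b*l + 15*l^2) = (b - 5*l)/(b + 5*l)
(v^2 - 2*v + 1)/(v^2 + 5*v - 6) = (v - 1)/(v + 6)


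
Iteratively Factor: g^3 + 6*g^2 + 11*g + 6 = (g + 1)*(g^2 + 5*g + 6) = (g + 1)*(g + 3)*(g + 2)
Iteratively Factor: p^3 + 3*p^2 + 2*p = (p)*(p^2 + 3*p + 2) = p*(p + 2)*(p + 1)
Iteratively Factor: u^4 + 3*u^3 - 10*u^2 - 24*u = (u + 2)*(u^3 + u^2 - 12*u) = u*(u + 2)*(u^2 + u - 12) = u*(u + 2)*(u + 4)*(u - 3)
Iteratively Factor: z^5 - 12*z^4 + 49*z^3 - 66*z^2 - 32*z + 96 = (z - 4)*(z^4 - 8*z^3 + 17*z^2 + 2*z - 24) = (z - 4)*(z - 3)*(z^3 - 5*z^2 + 2*z + 8) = (z - 4)*(z - 3)*(z + 1)*(z^2 - 6*z + 8) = (z - 4)^2*(z - 3)*(z + 1)*(z - 2)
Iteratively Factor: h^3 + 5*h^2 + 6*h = (h + 2)*(h^2 + 3*h) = (h + 2)*(h + 3)*(h)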